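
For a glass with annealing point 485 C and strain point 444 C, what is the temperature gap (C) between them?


Gap = T_anneal - T_strain:
  gap = 485 - 444 = 41 C

41 C


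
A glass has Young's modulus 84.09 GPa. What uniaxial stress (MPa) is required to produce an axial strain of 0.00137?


Rearrange E = sigma / epsilon:
  sigma = E * epsilon
  E (MPa) = 84.09 * 1000 = 84090
  sigma = 84090 * 0.00137 = 115.2 MPa

115.2 MPa


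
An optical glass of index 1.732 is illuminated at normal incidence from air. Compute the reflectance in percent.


Fresnel reflectance at normal incidence:
  R = ((n - 1)/(n + 1))^2
  (n - 1)/(n + 1) = (1.732 - 1)/(1.732 + 1) = 0.267936
  R = 0.267936^2 = 0.0717897
  R(%) = 0.0717897 * 100 = 7.179%

7.179%


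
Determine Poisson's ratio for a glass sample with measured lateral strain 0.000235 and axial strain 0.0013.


Poisson's ratio: nu = lateral strain / axial strain
  nu = 0.000235 / 0.0013 = 0.1808

0.1808


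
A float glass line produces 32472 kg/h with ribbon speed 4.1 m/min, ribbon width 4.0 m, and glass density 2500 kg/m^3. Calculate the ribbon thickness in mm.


Ribbon cross-section from mass balance:
  Volume rate = throughput / density = 32472 / 2500 = 12.9888 m^3/h
  thickness = volume rate / (speed * 60 * width), i.e.
  thickness = throughput / (60 * speed * width * density) * 1000
  thickness = 32472 / (60 * 4.1 * 4.0 * 2500) * 1000 = 13.2 mm

13.2 mm


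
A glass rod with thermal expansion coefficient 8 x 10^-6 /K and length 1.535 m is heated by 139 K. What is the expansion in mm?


Thermal expansion formula: dL = alpha * L0 * dT
  dL = (8 x 10^-6) * 1.535 * 139 = 0.00170692 m
Convert to mm: 0.00170692 * 1000 = 1.7069 mm

1.7069 mm


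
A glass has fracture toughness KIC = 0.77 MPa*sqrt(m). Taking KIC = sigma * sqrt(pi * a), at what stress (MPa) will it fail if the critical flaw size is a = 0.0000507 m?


Rearrange KIC = sigma * sqrt(pi * a):
  sigma = KIC / sqrt(pi * a)
  sqrt(pi * 0.0000507) = 0.012621
  sigma = 0.77 / 0.012621 = 61.01 MPa

61.01 MPa


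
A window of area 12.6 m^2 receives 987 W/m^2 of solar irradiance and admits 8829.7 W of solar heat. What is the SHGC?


Rearrange Q = Area * SHGC * Irradiance:
  SHGC = Q / (Area * Irradiance)
  SHGC = 8829.7 / (12.6 * 987) = 0.71

0.71


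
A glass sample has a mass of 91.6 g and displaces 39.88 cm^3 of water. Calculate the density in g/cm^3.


Use the definition of density:
  rho = mass / volume
  rho = 91.6 / 39.88 = 2.297 g/cm^3

2.297 g/cm^3


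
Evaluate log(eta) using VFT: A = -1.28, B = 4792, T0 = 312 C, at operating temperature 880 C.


VFT equation: log(eta) = A + B / (T - T0)
  T - T0 = 880 - 312 = 568
  B / (T - T0) = 4792 / 568 = 8.437
  log(eta) = -1.28 + 8.437 = 7.157

7.157


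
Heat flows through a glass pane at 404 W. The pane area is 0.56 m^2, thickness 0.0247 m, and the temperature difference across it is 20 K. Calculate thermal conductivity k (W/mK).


Fourier's law rearranged: k = Q * t / (A * dT)
  Numerator = 404 * 0.0247 = 9.9788
  Denominator = 0.56 * 20 = 11.2
  k = 9.9788 / 11.2 = 0.891 W/mK

0.891 W/mK


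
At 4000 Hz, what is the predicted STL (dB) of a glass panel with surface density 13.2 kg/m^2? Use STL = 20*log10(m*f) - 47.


Mass law: STL = 20 * log10(m * f) - 47
  m * f = 13.2 * 4000 = 52800
  log10(52800) = 4.72263
  STL = 20 * 4.72263 - 47 = 94.4526 - 47 = 47.5 dB

47.5 dB


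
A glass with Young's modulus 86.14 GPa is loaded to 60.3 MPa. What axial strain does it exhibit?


Rearrange E = sigma / epsilon:
  epsilon = sigma / E
  E (MPa) = 86.14 * 1000 = 86140
  epsilon = 60.3 / 86140 = 0.0007

0.0007


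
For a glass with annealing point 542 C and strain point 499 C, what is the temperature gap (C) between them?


Gap = T_anneal - T_strain:
  gap = 542 - 499 = 43 C

43 C


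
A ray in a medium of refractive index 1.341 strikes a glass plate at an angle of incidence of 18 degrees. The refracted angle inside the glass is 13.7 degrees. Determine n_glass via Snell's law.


Apply Snell's law: n1 * sin(theta1) = n2 * sin(theta2)
  n2 = n1 * sin(theta1) / sin(theta2)
  sin(18) = 0.309017
  sin(13.7) = 0.236838
  n2 = 1.341 * 0.309017 / 0.236838 = 1.7497

1.7497


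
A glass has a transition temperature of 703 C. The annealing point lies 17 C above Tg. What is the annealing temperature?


The annealing temperature is Tg plus the offset:
  T_anneal = 703 + 17 = 720 C

720 C


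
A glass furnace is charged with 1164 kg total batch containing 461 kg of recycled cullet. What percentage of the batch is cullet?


Cullet ratio = (cullet mass / total batch mass) * 100
  Ratio = 461 / 1164 * 100 = 39.6%

39.6%


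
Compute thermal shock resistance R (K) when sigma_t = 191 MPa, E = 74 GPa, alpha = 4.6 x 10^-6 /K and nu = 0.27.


Thermal shock resistance: R = sigma * (1 - nu) / (E * alpha)
  Numerator = 191 * (1 - 0.27) = 139.43
  Denominator = 74 * 1000 * (4.6 x 10^-6) = 0.3404
  R = 139.43 / 0.3404 = 409.6 K

409.6 K


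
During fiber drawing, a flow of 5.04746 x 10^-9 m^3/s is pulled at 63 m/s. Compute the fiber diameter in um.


Cross-sectional area from continuity:
  A = Q / v = 5.04746 x 10^-9 / 63 = 8.011841 x 10^-11 m^2
Diameter from circular cross-section:
  d = sqrt(4A / pi) * 10^6 (m -> um)
  d = sqrt(4 * 8.011841 x 10^-11 / pi) * 10^6 = 10.1 um

10.1 um


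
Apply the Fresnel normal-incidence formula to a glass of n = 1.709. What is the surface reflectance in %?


Fresnel reflectance at normal incidence:
  R = ((n - 1)/(n + 1))^2
  (n - 1)/(n + 1) = (1.709 - 1)/(1.709 + 1) = 0.26172
  R = 0.26172^2 = 0.0684974
  R(%) = 0.0684974 * 100 = 6.85%

6.85%


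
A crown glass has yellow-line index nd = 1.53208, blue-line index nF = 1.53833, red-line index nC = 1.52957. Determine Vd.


Abbe number formula: Vd = (nd - 1) / (nF - nC)
  nd - 1 = 1.53208 - 1 = 0.53208
  nF - nC = 1.53833 - 1.52957 = 0.00876
  Vd = 0.53208 / 0.00876 = 60.74

60.74


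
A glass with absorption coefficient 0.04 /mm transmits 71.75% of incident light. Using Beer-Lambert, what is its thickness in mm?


Rearrange T = exp(-alpha * thickness):
  thickness = -ln(T) / alpha
  T = 71.75/100 = 0.7175
  ln(T) = -0.33198
  -ln(T) = 0.33198
  thickness = 0.33198 / 0.04 = 8.3 mm

8.3 mm


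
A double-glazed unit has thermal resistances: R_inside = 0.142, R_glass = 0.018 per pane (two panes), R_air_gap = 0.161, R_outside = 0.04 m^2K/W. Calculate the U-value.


Total thermal resistance (series):
  R_total = R_in + R_glass + R_air + R_glass + R_out
  R_total = 0.142 + 0.018 + 0.161 + 0.018 + 0.04 = 0.379 m^2K/W
U-value = 1 / R_total = 1 / 0.379 = 2.639 W/m^2K

2.639 W/m^2K


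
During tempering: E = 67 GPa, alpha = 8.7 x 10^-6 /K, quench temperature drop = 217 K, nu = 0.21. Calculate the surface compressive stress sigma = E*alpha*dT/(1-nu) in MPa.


Tempering stress: sigma = E * alpha * dT / (1 - nu)
  E (MPa) = 67 * 1000 = 67000
  Numerator = 67000 * (8.7 x 10^-6) * 217 = 126.4893
  Denominator = 1 - 0.21 = 0.79
  sigma = 126.4893 / 0.79 = 160.1 MPa

160.1 MPa


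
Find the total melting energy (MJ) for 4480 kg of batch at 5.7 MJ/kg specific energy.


Total energy = mass * specific energy
  E = 4480 * 5.7 = 25536 MJ

25536 MJ


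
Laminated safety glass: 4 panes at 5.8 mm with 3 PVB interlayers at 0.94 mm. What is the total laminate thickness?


Total thickness = glass contribution + PVB contribution
  Glass: 4 * 5.8 = 23.2 mm
  PVB: 3 * 0.94 = 2.82 mm
  Total = 23.2 + 2.82 = 26.02 mm

26.02 mm


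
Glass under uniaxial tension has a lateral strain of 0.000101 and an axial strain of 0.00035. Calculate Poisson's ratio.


Poisson's ratio: nu = lateral strain / axial strain
  nu = 0.000101 / 0.00035 = 0.2886

0.2886


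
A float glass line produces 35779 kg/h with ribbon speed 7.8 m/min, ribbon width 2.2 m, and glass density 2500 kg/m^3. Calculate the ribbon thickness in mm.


Ribbon cross-section from mass balance:
  Volume rate = throughput / density = 35779 / 2500 = 14.3116 m^3/h
  thickness = volume rate / (speed * 60 * width), i.e.
  thickness = throughput / (60 * speed * width * density) * 1000
  thickness = 35779 / (60 * 7.8 * 2.2 * 2500) * 1000 = 13.9 mm

13.9 mm


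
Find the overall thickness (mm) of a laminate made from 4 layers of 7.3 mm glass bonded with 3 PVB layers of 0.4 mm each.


Total thickness = glass contribution + PVB contribution
  Glass: 4 * 7.3 = 29.2 mm
  PVB: 3 * 0.4 = 1.2 mm
  Total = 29.2 + 1.2 = 30.4 mm

30.4 mm


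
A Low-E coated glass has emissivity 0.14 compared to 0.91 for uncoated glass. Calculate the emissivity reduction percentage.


Percentage reduction = (1 - coated/uncoated) * 100
  Ratio = 0.14 / 0.91 = 0.1538
  Reduction = (1 - 0.1538) * 100 = 84.6%

84.6%


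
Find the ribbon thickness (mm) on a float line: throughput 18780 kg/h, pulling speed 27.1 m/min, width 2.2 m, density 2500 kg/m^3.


Ribbon cross-section from mass balance:
  Volume rate = throughput / density = 18780 / 2500 = 7.512 m^3/h
  thickness = volume rate / (speed * 60 * width), i.e.
  thickness = throughput / (60 * speed * width * density) * 1000
  thickness = 18780 / (60 * 27.1 * 2.2 * 2500) * 1000 = 2.1 mm

2.1 mm


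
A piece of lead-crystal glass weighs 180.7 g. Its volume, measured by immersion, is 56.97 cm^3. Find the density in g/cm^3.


Use the definition of density:
  rho = mass / volume
  rho = 180.7 / 56.97 = 3.172 g/cm^3

3.172 g/cm^3


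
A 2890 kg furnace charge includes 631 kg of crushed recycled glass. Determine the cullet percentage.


Cullet ratio = (cullet mass / total batch mass) * 100
  Ratio = 631 / 2890 * 100 = 21.83%

21.83%


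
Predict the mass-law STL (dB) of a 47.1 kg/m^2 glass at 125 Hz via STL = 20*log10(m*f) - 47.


Mass law: STL = 20 * log10(m * f) - 47
  m * f = 47.1 * 125 = 5887.5
  log10(5887.5) = 3.76993
  STL = 20 * 3.76993 - 47 = 75.3986 - 47 = 28.4 dB

28.4 dB


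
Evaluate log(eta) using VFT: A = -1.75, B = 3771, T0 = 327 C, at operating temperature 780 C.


VFT equation: log(eta) = A + B / (T - T0)
  T - T0 = 780 - 327 = 453
  B / (T - T0) = 3771 / 453 = 8.325
  log(eta) = -1.75 + 8.325 = 6.575

6.575


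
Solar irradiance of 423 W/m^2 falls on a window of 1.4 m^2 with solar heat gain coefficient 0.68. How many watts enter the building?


Solar heat gain: Q = Area * SHGC * Irradiance
  Q = 1.4 * 0.68 * 423 = 402.7 W

402.7 W


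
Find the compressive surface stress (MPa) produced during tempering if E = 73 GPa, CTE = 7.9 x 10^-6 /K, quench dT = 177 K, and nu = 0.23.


Tempering stress: sigma = E * alpha * dT / (1 - nu)
  E (MPa) = 73 * 1000 = 73000
  Numerator = 73000 * (7.9 x 10^-6) * 177 = 102.0759
  Denominator = 1 - 0.23 = 0.77
  sigma = 102.0759 / 0.77 = 132.6 MPa

132.6 MPa


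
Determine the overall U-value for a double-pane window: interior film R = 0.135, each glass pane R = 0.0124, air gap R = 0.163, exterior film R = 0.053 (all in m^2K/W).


Total thermal resistance (series):
  R_total = R_in + R_glass + R_air + R_glass + R_out
  R_total = 0.135 + 0.0124 + 0.163 + 0.0124 + 0.053 = 0.3758 m^2K/W
U-value = 1 / R_total = 1 / 0.3758 = 2.661 W/m^2K

2.661 W/m^2K


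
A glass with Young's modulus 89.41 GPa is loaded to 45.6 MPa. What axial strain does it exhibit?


Rearrange E = sigma / epsilon:
  epsilon = sigma / E
  E (MPa) = 89.41 * 1000 = 89410
  epsilon = 45.6 / 89410 = 0.00051

0.00051


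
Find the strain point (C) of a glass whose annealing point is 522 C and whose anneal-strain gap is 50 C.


Strain point = annealing point - difference:
  T_strain = 522 - 50 = 472 C

472 C


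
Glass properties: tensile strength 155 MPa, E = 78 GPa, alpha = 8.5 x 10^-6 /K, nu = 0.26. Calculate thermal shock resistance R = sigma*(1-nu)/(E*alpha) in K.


Thermal shock resistance: R = sigma * (1 - nu) / (E * alpha)
  Numerator = 155 * (1 - 0.26) = 114.7
  Denominator = 78 * 1000 * (8.5 x 10^-6) = 0.663
  R = 114.7 / 0.663 = 173.0 K

173.0 K


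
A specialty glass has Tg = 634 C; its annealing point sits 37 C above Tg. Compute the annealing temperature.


The annealing temperature is Tg plus the offset:
  T_anneal = 634 + 37 = 671 C

671 C


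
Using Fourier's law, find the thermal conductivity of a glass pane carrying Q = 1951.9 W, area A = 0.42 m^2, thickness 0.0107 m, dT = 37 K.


Fourier's law rearranged: k = Q * t / (A * dT)
  Numerator = 1951.9 * 0.0107 = 20.88533
  Denominator = 0.42 * 37 = 15.54
  k = 20.88533 / 15.54 = 1.344 W/mK

1.344 W/mK


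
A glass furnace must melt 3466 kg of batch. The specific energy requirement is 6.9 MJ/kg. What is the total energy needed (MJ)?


Total energy = mass * specific energy
  E = 3466 * 6.9 = 23915.4 MJ

23915.4 MJ


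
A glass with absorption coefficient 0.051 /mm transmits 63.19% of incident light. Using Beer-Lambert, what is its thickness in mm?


Rearrange T = exp(-alpha * thickness):
  thickness = -ln(T) / alpha
  T = 63.19/100 = 0.6319
  ln(T) = -0.45902
  -ln(T) = 0.45902
  thickness = 0.45902 / 0.051 = 9.0 mm

9.0 mm


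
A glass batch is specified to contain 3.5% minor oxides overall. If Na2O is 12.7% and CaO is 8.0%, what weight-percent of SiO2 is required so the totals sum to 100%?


Known pieces sum to 100%:
  SiO2 = 100 - (others + Na2O + CaO)
  SiO2 = 100 - (3.5 + 12.7 + 8.0) = 75.8%

75.8%


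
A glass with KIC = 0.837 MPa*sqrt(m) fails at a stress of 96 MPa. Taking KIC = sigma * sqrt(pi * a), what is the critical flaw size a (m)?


Rearrange KIC = sigma * sqrt(pi * a):
  sqrt(pi * a) = KIC / sigma
  sqrt(pi * a) = 0.837 / 96 = 0.008719
  a = (KIC / sigma)^2 / pi
  a = 0.008719^2 / pi = 0.0000242 m

0.0000242 m


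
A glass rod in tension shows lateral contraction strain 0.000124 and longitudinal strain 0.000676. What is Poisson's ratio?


Poisson's ratio: nu = lateral strain / axial strain
  nu = 0.000124 / 0.000676 = 0.1834

0.1834


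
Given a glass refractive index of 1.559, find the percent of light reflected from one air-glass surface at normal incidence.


Fresnel reflectance at normal incidence:
  R = ((n - 1)/(n + 1))^2
  (n - 1)/(n + 1) = (1.559 - 1)/(1.559 + 1) = 0.218445
  R = 0.218445^2 = 0.0477182
  R(%) = 0.0477182 * 100 = 4.772%

4.772%


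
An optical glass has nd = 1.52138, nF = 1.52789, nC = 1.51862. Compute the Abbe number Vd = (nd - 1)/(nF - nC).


Abbe number formula: Vd = (nd - 1) / (nF - nC)
  nd - 1 = 1.52138 - 1 = 0.52138
  nF - nC = 1.52789 - 1.51862 = 0.00927
  Vd = 0.52138 / 0.00927 = 56.24

56.24


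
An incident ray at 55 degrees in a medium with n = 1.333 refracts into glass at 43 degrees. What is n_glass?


Apply Snell's law: n1 * sin(theta1) = n2 * sin(theta2)
  n2 = n1 * sin(theta1) / sin(theta2)
  sin(55) = 0.819152
  sin(43) = 0.681998
  n2 = 1.333 * 0.819152 / 0.681998 = 1.6011

1.6011


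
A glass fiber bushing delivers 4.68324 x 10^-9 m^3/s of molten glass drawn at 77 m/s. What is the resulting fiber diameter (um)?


Cross-sectional area from continuity:
  A = Q / v = 4.68324 x 10^-9 / 77 = 6.08213 x 10^-11 m^2
Diameter from circular cross-section:
  d = sqrt(4A / pi) * 10^6 (m -> um)
  d = sqrt(4 * 6.08213 x 10^-11 / pi) * 10^6 = 8.8 um

8.8 um


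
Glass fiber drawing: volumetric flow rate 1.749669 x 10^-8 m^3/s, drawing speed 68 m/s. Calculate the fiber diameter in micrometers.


Cross-sectional area from continuity:
  A = Q / v = 1.749669 x 10^-8 / 68 = 2.573043 x 10^-10 m^2
Diameter from circular cross-section:
  d = sqrt(4A / pi) * 10^6 (m -> um)
  d = sqrt(4 * 2.573043 x 10^-10 / pi) * 10^6 = 18.1 um

18.1 um


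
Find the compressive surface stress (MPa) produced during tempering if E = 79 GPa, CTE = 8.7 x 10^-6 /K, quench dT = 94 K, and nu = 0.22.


Tempering stress: sigma = E * alpha * dT / (1 - nu)
  E (MPa) = 79 * 1000 = 79000
  Numerator = 79000 * (8.7 x 10^-6) * 94 = 64.6062
  Denominator = 1 - 0.22 = 0.78
  sigma = 64.6062 / 0.78 = 82.8 MPa

82.8 MPa


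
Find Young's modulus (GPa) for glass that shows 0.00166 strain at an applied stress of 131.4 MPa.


Young's modulus: E = stress / strain
  E = 131.4 MPa / 0.00166 = 79156.63 MPa
Convert to GPa: 79156.63 / 1000 = 79.16 GPa

79.16 GPa


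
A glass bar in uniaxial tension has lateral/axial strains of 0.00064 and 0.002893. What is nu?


Poisson's ratio: nu = lateral strain / axial strain
  nu = 0.00064 / 0.002893 = 0.2212

0.2212


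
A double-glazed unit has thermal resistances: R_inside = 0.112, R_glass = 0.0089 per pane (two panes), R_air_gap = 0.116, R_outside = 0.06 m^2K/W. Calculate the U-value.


Total thermal resistance (series):
  R_total = R_in + R_glass + R_air + R_glass + R_out
  R_total = 0.112 + 0.0089 + 0.116 + 0.0089 + 0.06 = 0.3058 m^2K/W
U-value = 1 / R_total = 1 / 0.3058 = 3.27 W/m^2K

3.27 W/m^2K


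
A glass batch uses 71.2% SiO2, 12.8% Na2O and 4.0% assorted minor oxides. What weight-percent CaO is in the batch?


Pieces sum to 100%:
  CaO = 100 - (SiO2 + Na2O + others)
  CaO = 100 - (71.2 + 12.8 + 4.0) = 12.0%

12.0%


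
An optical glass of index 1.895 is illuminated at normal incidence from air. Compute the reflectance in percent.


Fresnel reflectance at normal incidence:
  R = ((n - 1)/(n + 1))^2
  (n - 1)/(n + 1) = (1.895 - 1)/(1.895 + 1) = 0.309154
  R = 0.309154^2 = 0.0955762
  R(%) = 0.0955762 * 100 = 9.558%

9.558%


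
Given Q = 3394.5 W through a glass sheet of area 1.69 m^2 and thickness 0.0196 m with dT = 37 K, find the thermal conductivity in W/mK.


Fourier's law rearranged: k = Q * t / (A * dT)
  Numerator = 3394.5 * 0.0196 = 66.5322
  Denominator = 1.69 * 37 = 62.53
  k = 66.5322 / 62.53 = 1.064 W/mK

1.064 W/mK


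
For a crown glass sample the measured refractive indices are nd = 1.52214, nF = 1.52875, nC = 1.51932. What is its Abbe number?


Abbe number formula: Vd = (nd - 1) / (nF - nC)
  nd - 1 = 1.52214 - 1 = 0.52214
  nF - nC = 1.52875 - 1.51932 = 0.00943
  Vd = 0.52214 / 0.00943 = 55.37

55.37


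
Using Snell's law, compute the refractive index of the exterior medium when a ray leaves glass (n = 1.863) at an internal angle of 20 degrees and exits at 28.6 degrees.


Apply Snell's law: n1 * sin(theta1) = n2 * sin(theta2)
  n2 = n1 * sin(theta1) / sin(theta2)
  sin(20) = 0.34202
  sin(28.6) = 0.478692
  n2 = 1.863 * 0.34202 / 0.478692 = 1.3311

1.3311


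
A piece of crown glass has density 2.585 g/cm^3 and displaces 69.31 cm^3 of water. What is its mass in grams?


Rearrange rho = m / V:
  m = rho * V
  m = 2.585 * 69.31 = 179.166 g

179.166 g


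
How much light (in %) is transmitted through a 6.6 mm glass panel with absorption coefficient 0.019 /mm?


Beer-Lambert law: T = exp(-alpha * thickness)
  exponent = -0.019 * 6.6 = -0.1254
  T = exp(-0.1254) = 0.8821
  Percentage = 0.8821 * 100 = 88.21%

88.21%


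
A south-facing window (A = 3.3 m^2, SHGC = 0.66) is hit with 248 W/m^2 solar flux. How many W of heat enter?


Solar heat gain: Q = Area * SHGC * Irradiance
  Q = 3.3 * 0.66 * 248 = 540.1 W

540.1 W


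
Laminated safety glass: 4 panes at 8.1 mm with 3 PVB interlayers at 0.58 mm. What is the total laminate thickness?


Total thickness = glass contribution + PVB contribution
  Glass: 4 * 8.1 = 32.4 mm
  PVB: 3 * 0.58 = 1.74 mm
  Total = 32.4 + 1.74 = 34.14 mm

34.14 mm


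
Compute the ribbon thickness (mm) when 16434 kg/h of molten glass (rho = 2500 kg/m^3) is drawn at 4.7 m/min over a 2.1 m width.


Ribbon cross-section from mass balance:
  Volume rate = throughput / density = 16434 / 2500 = 6.5736 m^3/h
  thickness = volume rate / (speed * 60 * width), i.e.
  thickness = throughput / (60 * speed * width * density) * 1000
  thickness = 16434 / (60 * 4.7 * 2.1 * 2500) * 1000 = 11.1 mm

11.1 mm


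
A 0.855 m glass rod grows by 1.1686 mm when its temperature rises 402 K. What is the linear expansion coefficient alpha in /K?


Rearrange dL = alpha * L0 * dT for alpha:
  alpha = dL / (L0 * dT)
  alpha = (1.1686 / 1000) / (0.855 * 402) = 0.0000034 /K = 3.4 x 10^-6 /K

3.4 x 10^-6 /K


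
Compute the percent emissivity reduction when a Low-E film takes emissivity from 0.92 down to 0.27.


Percentage reduction = (1 - coated/uncoated) * 100
  Ratio = 0.27 / 0.92 = 0.2935
  Reduction = (1 - 0.2935) * 100 = 70.7%

70.7%


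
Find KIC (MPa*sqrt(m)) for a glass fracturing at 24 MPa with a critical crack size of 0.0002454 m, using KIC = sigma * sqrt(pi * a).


Fracture toughness: KIC = sigma * sqrt(pi * a)
  pi * a = pi * 0.0002454 = 0.000770947
  sqrt(pi * a) = 0.027766
  KIC = 24 * 0.027766 = 0.666 MPa*sqrt(m)

0.666 MPa*sqrt(m)


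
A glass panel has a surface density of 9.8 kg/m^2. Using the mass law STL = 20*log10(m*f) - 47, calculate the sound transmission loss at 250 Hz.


Mass law: STL = 20 * log10(m * f) - 47
  m * f = 9.8 * 250 = 2450
  log10(2450) = 3.38917
  STL = 20 * 3.38917 - 47 = 67.7834 - 47 = 20.8 dB

20.8 dB


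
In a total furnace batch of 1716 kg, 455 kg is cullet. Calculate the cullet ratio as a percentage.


Cullet ratio = (cullet mass / total batch mass) * 100
  Ratio = 455 / 1716 * 100 = 26.52%

26.52%


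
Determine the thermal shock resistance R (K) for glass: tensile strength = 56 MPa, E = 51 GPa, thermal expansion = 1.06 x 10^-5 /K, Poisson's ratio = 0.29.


Thermal shock resistance: R = sigma * (1 - nu) / (E * alpha)
  Numerator = 56 * (1 - 0.29) = 39.76
  Denominator = 51 * 1000 * (1.06 x 10^-5) = 0.5406
  R = 39.76 / 0.5406 = 73.5 K

73.5 K


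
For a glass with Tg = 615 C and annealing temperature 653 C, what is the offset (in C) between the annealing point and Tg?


Offset = T_anneal - Tg:
  offset = 653 - 615 = 38 C

38 C


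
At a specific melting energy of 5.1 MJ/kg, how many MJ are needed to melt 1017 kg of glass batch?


Total energy = mass * specific energy
  E = 1017 * 5.1 = 5186.7 MJ

5186.7 MJ


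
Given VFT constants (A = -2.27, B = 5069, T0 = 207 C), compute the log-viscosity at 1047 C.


VFT equation: log(eta) = A + B / (T - T0)
  T - T0 = 1047 - 207 = 840
  B / (T - T0) = 5069 / 840 = 6.035
  log(eta) = -2.27 + 6.035 = 3.765

3.765


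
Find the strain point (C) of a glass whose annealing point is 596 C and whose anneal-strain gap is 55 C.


Strain point = annealing point - difference:
  T_strain = 596 - 55 = 541 C

541 C


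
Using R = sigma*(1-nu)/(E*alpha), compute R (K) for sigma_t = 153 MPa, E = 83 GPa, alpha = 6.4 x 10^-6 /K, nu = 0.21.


Thermal shock resistance: R = sigma * (1 - nu) / (E * alpha)
  Numerator = 153 * (1 - 0.21) = 120.87
  Denominator = 83 * 1000 * (6.4 x 10^-6) = 0.5312
  R = 120.87 / 0.5312 = 227.5 K

227.5 K


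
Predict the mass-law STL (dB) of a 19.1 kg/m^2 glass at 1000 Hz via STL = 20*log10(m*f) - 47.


Mass law: STL = 20 * log10(m * f) - 47
  m * f = 19.1 * 1000 = 19100
  log10(19100) = 4.28103
  STL = 20 * 4.28103 - 47 = 85.6206 - 47 = 38.6 dB

38.6 dB


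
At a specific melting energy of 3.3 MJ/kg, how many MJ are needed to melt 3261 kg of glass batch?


Total energy = mass * specific energy
  E = 3261 * 3.3 = 10761.3 MJ

10761.3 MJ


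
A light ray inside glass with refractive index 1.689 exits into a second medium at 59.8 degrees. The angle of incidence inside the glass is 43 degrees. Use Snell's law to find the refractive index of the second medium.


Apply Snell's law: n1 * sin(theta1) = n2 * sin(theta2)
  n2 = n1 * sin(theta1) / sin(theta2)
  sin(43) = 0.681998
  sin(59.8) = 0.864275
  n2 = 1.689 * 0.681998 / 0.864275 = 1.3328

1.3328


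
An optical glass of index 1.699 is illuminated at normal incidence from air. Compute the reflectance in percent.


Fresnel reflectance at normal incidence:
  R = ((n - 1)/(n + 1))^2
  (n - 1)/(n + 1) = (1.699 - 1)/(1.699 + 1) = 0.258985
  R = 0.258985^2 = 0.0670732
  R(%) = 0.0670732 * 100 = 6.707%

6.707%


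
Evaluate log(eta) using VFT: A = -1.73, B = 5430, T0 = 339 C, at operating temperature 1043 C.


VFT equation: log(eta) = A + B / (T - T0)
  T - T0 = 1043 - 339 = 704
  B / (T - T0) = 5430 / 704 = 7.713
  log(eta) = -1.73 + 7.713 = 5.983

5.983


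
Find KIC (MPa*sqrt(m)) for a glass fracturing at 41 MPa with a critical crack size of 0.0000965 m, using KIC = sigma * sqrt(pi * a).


Fracture toughness: KIC = sigma * sqrt(pi * a)
  pi * a = pi * 0.0000965 = 0.000303164
  sqrt(pi * a) = 0.017412
  KIC = 41 * 0.017412 = 0.714 MPa*sqrt(m)

0.714 MPa*sqrt(m)


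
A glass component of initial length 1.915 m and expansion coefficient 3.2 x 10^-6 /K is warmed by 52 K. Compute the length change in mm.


Thermal expansion formula: dL = alpha * L0 * dT
  dL = (3.2 x 10^-6) * 1.915 * 52 = 0.00031866 m
Convert to mm: 0.00031866 * 1000 = 0.3187 mm

0.3187 mm


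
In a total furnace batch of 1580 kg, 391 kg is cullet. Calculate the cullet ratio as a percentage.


Cullet ratio = (cullet mass / total batch mass) * 100
  Ratio = 391 / 1580 * 100 = 24.75%

24.75%


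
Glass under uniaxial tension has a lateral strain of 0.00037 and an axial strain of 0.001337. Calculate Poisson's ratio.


Poisson's ratio: nu = lateral strain / axial strain
  nu = 0.00037 / 0.001337 = 0.2767

0.2767


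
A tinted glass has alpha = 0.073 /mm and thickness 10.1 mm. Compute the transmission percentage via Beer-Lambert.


Beer-Lambert law: T = exp(-alpha * thickness)
  exponent = -0.073 * 10.1 = -0.7373
  T = exp(-0.7373) = 0.4784
  Percentage = 0.4784 * 100 = 47.84%

47.84%


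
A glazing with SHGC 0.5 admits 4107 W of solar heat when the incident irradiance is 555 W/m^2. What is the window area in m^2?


Rearrange Q = Area * SHGC * Irradiance:
  Area = Q / (SHGC * Irradiance)
  Area = 4107 / (0.5 * 555) = 14.8 m^2

14.8 m^2


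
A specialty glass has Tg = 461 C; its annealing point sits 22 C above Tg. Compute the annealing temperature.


The annealing temperature is Tg plus the offset:
  T_anneal = 461 + 22 = 483 C

483 C


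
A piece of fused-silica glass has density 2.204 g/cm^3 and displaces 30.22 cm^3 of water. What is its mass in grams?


Rearrange rho = m / V:
  m = rho * V
  m = 2.204 * 30.22 = 66.605 g

66.605 g


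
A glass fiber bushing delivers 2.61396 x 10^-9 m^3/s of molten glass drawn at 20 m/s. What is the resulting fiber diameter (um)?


Cross-sectional area from continuity:
  A = Q / v = 2.61396 x 10^-9 / 20 = 1.30698 x 10^-10 m^2
Diameter from circular cross-section:
  d = sqrt(4A / pi) * 10^6 (m -> um)
  d = sqrt(4 * 1.30698 x 10^-10 / pi) * 10^6 = 12.9 um

12.9 um


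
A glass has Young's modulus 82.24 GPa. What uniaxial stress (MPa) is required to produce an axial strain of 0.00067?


Rearrange E = sigma / epsilon:
  sigma = E * epsilon
  E (MPa) = 82.24 * 1000 = 82240
  sigma = 82240 * 0.00067 = 55.1 MPa

55.1 MPa


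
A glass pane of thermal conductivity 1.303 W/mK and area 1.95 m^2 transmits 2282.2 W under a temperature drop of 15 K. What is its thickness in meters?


Fourier's law: t = k * A * dT / Q
  t = 1.303 * 1.95 * 15 / 2282.2
  t = 38.11275 / 2282.2 = 0.0167 m

0.0167 m


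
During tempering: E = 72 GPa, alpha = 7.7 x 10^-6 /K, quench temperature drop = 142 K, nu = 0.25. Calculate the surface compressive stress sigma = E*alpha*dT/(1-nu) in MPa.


Tempering stress: sigma = E * alpha * dT / (1 - nu)
  E (MPa) = 72 * 1000 = 72000
  Numerator = 72000 * (7.7 x 10^-6) * 142 = 78.7248
  Denominator = 1 - 0.25 = 0.75
  sigma = 78.7248 / 0.75 = 105.0 MPa

105.0 MPa


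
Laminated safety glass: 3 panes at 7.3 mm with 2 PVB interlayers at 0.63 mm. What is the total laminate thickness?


Total thickness = glass contribution + PVB contribution
  Glass: 3 * 7.3 = 21.9 mm
  PVB: 2 * 0.63 = 1.26 mm
  Total = 21.9 + 1.26 = 23.16 mm

23.16 mm


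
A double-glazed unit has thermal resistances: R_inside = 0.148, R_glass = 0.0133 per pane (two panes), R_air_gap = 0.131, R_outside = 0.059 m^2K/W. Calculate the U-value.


Total thermal resistance (series):
  R_total = R_in + R_glass + R_air + R_glass + R_out
  R_total = 0.148 + 0.0133 + 0.131 + 0.0133 + 0.059 = 0.3646 m^2K/W
U-value = 1 / R_total = 1 / 0.3646 = 2.743 W/m^2K

2.743 W/m^2K


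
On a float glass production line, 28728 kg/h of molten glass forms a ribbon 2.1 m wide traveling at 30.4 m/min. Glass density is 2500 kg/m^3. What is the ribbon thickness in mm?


Ribbon cross-section from mass balance:
  Volume rate = throughput / density = 28728 / 2500 = 11.4912 m^3/h
  thickness = volume rate / (speed * 60 * width), i.e.
  thickness = throughput / (60 * speed * width * density) * 1000
  thickness = 28728 / (60 * 30.4 * 2.1 * 2500) * 1000 = 3.0 mm

3.0 mm


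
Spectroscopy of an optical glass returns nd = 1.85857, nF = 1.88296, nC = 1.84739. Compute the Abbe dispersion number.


Abbe number formula: Vd = (nd - 1) / (nF - nC)
  nd - 1 = 1.85857 - 1 = 0.85857
  nF - nC = 1.88296 - 1.84739 = 0.03557
  Vd = 0.85857 / 0.03557 = 24.14

24.14


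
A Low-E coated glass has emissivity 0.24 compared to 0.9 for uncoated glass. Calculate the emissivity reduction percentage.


Percentage reduction = (1 - coated/uncoated) * 100
  Ratio = 0.24 / 0.9 = 0.2667
  Reduction = (1 - 0.2667) * 100 = 73.3%

73.3%


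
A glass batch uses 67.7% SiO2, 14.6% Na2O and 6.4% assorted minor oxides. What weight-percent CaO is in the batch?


Pieces sum to 100%:
  CaO = 100 - (SiO2 + Na2O + others)
  CaO = 100 - (67.7 + 14.6 + 6.4) = 11.3%

11.3%


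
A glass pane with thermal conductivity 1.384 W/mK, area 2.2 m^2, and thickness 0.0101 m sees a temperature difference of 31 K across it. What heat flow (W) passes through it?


Fourier's law: Q = k * A * dT / t
  Q = 1.384 * 2.2 * 31 / 0.0101
  Q = 94.3888 / 0.0101 = 9345.4 W

9345.4 W


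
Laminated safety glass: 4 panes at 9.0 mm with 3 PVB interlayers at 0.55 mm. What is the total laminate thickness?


Total thickness = glass contribution + PVB contribution
  Glass: 4 * 9.0 = 36.0 mm
  PVB: 3 * 0.55 = 1.65 mm
  Total = 36.0 + 1.65 = 37.65 mm

37.65 mm


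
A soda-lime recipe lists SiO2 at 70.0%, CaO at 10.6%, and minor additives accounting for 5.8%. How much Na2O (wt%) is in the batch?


Pieces sum to 100%:
  Na2O = 100 - (SiO2 + CaO + others)
  Na2O = 100 - (70.0 + 10.6 + 5.8) = 13.6%

13.6%


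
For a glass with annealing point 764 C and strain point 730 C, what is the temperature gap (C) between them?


Gap = T_anneal - T_strain:
  gap = 764 - 730 = 34 C

34 C


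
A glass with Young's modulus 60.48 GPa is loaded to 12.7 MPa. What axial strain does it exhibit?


Rearrange E = sigma / epsilon:
  epsilon = sigma / E
  E (MPa) = 60.48 * 1000 = 60480
  epsilon = 12.7 / 60480 = 0.00021

0.00021


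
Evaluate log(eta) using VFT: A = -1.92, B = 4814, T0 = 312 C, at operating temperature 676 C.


VFT equation: log(eta) = A + B / (T - T0)
  T - T0 = 676 - 312 = 364
  B / (T - T0) = 4814 / 364 = 13.225
  log(eta) = -1.92 + 13.225 = 11.305

11.305


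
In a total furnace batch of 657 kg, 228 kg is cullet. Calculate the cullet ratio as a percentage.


Cullet ratio = (cullet mass / total batch mass) * 100
  Ratio = 228 / 657 * 100 = 34.7%

34.7%


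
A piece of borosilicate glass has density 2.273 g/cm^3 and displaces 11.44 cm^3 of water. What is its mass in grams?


Rearrange rho = m / V:
  m = rho * V
  m = 2.273 * 11.44 = 26.003 g

26.003 g


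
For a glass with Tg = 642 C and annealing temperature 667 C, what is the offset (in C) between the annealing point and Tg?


Offset = T_anneal - Tg:
  offset = 667 - 642 = 25 C

25 C


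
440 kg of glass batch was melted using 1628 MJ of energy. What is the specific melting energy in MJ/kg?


Rearrange E = m * s for s:
  s = E / m
  s = 1628 / 440 = 3.7 MJ/kg

3.7 MJ/kg


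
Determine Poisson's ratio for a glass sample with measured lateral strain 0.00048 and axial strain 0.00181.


Poisson's ratio: nu = lateral strain / axial strain
  nu = 0.00048 / 0.00181 = 0.2652

0.2652


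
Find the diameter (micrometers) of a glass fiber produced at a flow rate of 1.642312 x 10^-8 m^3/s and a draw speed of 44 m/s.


Cross-sectional area from continuity:
  A = Q / v = 1.642312 x 10^-8 / 44 = 3.732527 x 10^-10 m^2
Diameter from circular cross-section:
  d = sqrt(4A / pi) * 10^6 (m -> um)
  d = sqrt(4 * 3.732527 x 10^-10 / pi) * 10^6 = 21.8 um

21.8 um


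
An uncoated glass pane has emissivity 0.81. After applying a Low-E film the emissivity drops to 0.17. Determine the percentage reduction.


Percentage reduction = (1 - coated/uncoated) * 100
  Ratio = 0.17 / 0.81 = 0.2099
  Reduction = (1 - 0.2099) * 100 = 79.0%

79.0%


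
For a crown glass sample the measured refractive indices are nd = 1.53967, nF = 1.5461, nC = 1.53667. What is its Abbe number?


Abbe number formula: Vd = (nd - 1) / (nF - nC)
  nd - 1 = 1.53967 - 1 = 0.53967
  nF - nC = 1.5461 - 1.53667 = 0.00943
  Vd = 0.53967 / 0.00943 = 57.23

57.23


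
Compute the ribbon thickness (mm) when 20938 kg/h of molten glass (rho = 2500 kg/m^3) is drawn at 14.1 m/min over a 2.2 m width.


Ribbon cross-section from mass balance:
  Volume rate = throughput / density = 20938 / 2500 = 8.3752 m^3/h
  thickness = volume rate / (speed * 60 * width), i.e.
  thickness = throughput / (60 * speed * width * density) * 1000
  thickness = 20938 / (60 * 14.1 * 2.2 * 2500) * 1000 = 4.5 mm

4.5 mm


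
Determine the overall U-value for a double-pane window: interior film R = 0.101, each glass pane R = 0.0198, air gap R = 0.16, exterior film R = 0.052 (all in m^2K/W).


Total thermal resistance (series):
  R_total = R_in + R_glass + R_air + R_glass + R_out
  R_total = 0.101 + 0.0198 + 0.16 + 0.0198 + 0.052 = 0.3526 m^2K/W
U-value = 1 / R_total = 1 / 0.3526 = 2.836 W/m^2K

2.836 W/m^2K


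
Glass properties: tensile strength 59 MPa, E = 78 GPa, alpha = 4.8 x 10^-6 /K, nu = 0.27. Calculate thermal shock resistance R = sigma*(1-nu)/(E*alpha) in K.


Thermal shock resistance: R = sigma * (1 - nu) / (E * alpha)
  Numerator = 59 * (1 - 0.27) = 43.07
  Denominator = 78 * 1000 * (4.8 x 10^-6) = 0.3744
  R = 43.07 / 0.3744 = 115.0 K

115.0 K


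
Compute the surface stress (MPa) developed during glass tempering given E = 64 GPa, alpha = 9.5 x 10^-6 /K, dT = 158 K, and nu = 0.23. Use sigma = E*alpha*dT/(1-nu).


Tempering stress: sigma = E * alpha * dT / (1 - nu)
  E (MPa) = 64 * 1000 = 64000
  Numerator = 64000 * (9.5 x 10^-6) * 158 = 96.064
  Denominator = 1 - 0.23 = 0.77
  sigma = 96.064 / 0.77 = 124.8 MPa

124.8 MPa


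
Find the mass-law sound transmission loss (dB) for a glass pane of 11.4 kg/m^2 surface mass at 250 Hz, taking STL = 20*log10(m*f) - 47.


Mass law: STL = 20 * log10(m * f) - 47
  m * f = 11.4 * 250 = 2850
  log10(2850) = 3.45484
  STL = 20 * 3.45484 - 47 = 69.0968 - 47 = 22.1 dB

22.1 dB


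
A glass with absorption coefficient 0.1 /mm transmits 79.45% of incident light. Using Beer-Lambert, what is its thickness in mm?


Rearrange T = exp(-alpha * thickness):
  thickness = -ln(T) / alpha
  T = 79.45/100 = 0.7945
  ln(T) = -0.23004
  -ln(T) = 0.23004
  thickness = 0.23004 / 0.1 = 2.3 mm

2.3 mm


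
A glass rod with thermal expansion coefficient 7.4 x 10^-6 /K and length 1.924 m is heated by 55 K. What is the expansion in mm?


Thermal expansion formula: dL = alpha * L0 * dT
  dL = (7.4 x 10^-6) * 1.924 * 55 = 0.00078307 m
Convert to mm: 0.00078307 * 1000 = 0.7831 mm

0.7831 mm


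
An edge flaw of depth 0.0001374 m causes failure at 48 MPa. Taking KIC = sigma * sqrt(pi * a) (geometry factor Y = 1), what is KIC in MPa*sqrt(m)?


Fracture toughness: KIC = sigma * sqrt(pi * a)
  pi * a = pi * 0.0001374 = 0.000431655
  sqrt(pi * a) = 0.020776
  KIC = 48 * 0.020776 = 0.997 MPa*sqrt(m)

0.997 MPa*sqrt(m)


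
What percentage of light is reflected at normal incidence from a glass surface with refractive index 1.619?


Fresnel reflectance at normal incidence:
  R = ((n - 1)/(n + 1))^2
  (n - 1)/(n + 1) = (1.619 - 1)/(1.619 + 1) = 0.23635
  R = 0.23635^2 = 0.0558613
  R(%) = 0.0558613 * 100 = 5.586%

5.586%


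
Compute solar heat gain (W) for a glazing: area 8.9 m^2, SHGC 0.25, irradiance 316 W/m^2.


Solar heat gain: Q = Area * SHGC * Irradiance
  Q = 8.9 * 0.25 * 316 = 703.1 W

703.1 W


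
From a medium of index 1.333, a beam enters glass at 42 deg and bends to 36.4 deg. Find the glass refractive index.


Apply Snell's law: n1 * sin(theta1) = n2 * sin(theta2)
  n2 = n1 * sin(theta1) / sin(theta2)
  sin(42) = 0.669131
  sin(36.4) = 0.593419
  n2 = 1.333 * 0.669131 / 0.593419 = 1.5031

1.5031


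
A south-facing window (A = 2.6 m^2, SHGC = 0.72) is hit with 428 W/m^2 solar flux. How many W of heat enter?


Solar heat gain: Q = Area * SHGC * Irradiance
  Q = 2.6 * 0.72 * 428 = 801.2 W

801.2 W


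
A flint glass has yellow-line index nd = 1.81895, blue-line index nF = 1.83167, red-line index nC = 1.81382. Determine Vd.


Abbe number formula: Vd = (nd - 1) / (nF - nC)
  nd - 1 = 1.81895 - 1 = 0.81895
  nF - nC = 1.83167 - 1.81382 = 0.01785
  Vd = 0.81895 / 0.01785 = 45.88

45.88


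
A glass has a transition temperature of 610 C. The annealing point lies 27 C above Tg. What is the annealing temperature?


The annealing temperature is Tg plus the offset:
  T_anneal = 610 + 27 = 637 C

637 C


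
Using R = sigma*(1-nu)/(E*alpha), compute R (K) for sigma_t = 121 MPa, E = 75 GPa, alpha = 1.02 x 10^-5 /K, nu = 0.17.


Thermal shock resistance: R = sigma * (1 - nu) / (E * alpha)
  Numerator = 121 * (1 - 0.17) = 100.43
  Denominator = 75 * 1000 * (1.02 x 10^-5) = 0.765
  R = 100.43 / 0.765 = 131.3 K

131.3 K


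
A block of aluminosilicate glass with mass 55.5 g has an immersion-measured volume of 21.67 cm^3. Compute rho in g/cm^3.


Use the definition of density:
  rho = mass / volume
  rho = 55.5 / 21.67 = 2.561 g/cm^3

2.561 g/cm^3


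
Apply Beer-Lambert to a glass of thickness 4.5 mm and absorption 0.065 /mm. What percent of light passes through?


Beer-Lambert law: T = exp(-alpha * thickness)
  exponent = -0.065 * 4.5 = -0.2925
  T = exp(-0.2925) = 0.7464
  Percentage = 0.7464 * 100 = 74.64%

74.64%


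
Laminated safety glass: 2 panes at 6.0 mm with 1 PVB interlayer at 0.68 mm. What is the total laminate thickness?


Total thickness = glass contribution + PVB contribution
  Glass: 2 * 6.0 = 12.0 mm
  PVB: 1 * 0.68 = 0.68 mm
  Total = 12.0 + 0.68 = 12.68 mm

12.68 mm


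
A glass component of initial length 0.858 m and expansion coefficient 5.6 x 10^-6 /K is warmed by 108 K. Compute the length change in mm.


Thermal expansion formula: dL = alpha * L0 * dT
  dL = (5.6 x 10^-6) * 0.858 * 108 = 0.00051892 m
Convert to mm: 0.00051892 * 1000 = 0.5189 mm

0.5189 mm


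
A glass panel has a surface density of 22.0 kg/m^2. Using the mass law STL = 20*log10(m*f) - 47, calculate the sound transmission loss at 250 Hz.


Mass law: STL = 20 * log10(m * f) - 47
  m * f = 22.0 * 250 = 5500
  log10(5500) = 3.74036
  STL = 20 * 3.74036 - 47 = 74.8072 - 47 = 27.8 dB

27.8 dB


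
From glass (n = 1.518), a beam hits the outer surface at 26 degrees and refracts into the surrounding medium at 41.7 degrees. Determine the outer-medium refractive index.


Apply Snell's law: n1 * sin(theta1) = n2 * sin(theta2)
  n2 = n1 * sin(theta1) / sin(theta2)
  sin(26) = 0.438371
  sin(41.7) = 0.66523
  n2 = 1.518 * 0.438371 / 0.66523 = 1.0003

1.0003


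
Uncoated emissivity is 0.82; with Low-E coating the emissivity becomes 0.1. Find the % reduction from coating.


Percentage reduction = (1 - coated/uncoated) * 100
  Ratio = 0.1 / 0.82 = 0.122
  Reduction = (1 - 0.122) * 100 = 87.8%

87.8%


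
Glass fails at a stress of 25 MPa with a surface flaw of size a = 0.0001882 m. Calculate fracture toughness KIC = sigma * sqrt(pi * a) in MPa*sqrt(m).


Fracture toughness: KIC = sigma * sqrt(pi * a)
  pi * a = pi * 0.0001882 = 0.000591248
  sqrt(pi * a) = 0.024316
  KIC = 25 * 0.024316 = 0.608 MPa*sqrt(m)

0.608 MPa*sqrt(m)
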